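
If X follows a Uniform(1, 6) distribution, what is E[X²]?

Using the identity E[X²] = Var(X) + (E[X])²:
E[X] = \frac{7}{2}
Var(X) = \frac{25}{12}
E[X²] = \frac{25}{12} + (\frac{7}{2})²
= \frac{43}{3}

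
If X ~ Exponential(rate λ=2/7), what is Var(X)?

For X ~ Exponential(rate λ=2/7):
Var(X) = \frac{49}{4}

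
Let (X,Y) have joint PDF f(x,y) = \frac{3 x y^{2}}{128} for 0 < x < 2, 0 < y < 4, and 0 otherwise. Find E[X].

f_X(x) = ∫_0^4 \frac{3 x y^{2}}{128} dy = \frac{x}{2}
E[X] = ∫_0^2 x × (\frac{x}{2}) dx = \frac{4}{3}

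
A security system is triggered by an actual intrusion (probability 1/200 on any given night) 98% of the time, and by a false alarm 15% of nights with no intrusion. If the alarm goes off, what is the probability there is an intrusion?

Let D = the rare event, + = positive/flagged.
P(D) = 1/200
P(+|D) = 98/100 = 49/50
P(+|D') = 15/100 = 3/20
P(+) = P(+|D)P(D) + P(+|D')P(D')
     = \frac{49}{50} × \frac{1}{200} + \frac{3}{20} × \frac{199}{200}
     = \frac{3083}{20000}
P(D|+) = P(+|D)P(D)/P(+) = \frac{98}{3083}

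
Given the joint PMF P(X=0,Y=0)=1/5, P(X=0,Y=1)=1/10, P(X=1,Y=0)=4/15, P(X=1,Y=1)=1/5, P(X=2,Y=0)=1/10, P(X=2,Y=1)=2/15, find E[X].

First find marginal of X:
P(X=0) = 3/10
P(X=1) = 7/15
P(X=2) = 7/30
E[X] = 0 × 3/10 + 1 × 7/15 + 2 × 7/30 = 14/15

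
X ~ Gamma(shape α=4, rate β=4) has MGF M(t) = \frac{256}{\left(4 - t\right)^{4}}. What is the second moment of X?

To find E[X^2], compute M^(2)(0):
M^(1)(t) = \frac{1024}{\left(4 - t\right)^{5}}
M^(2)(t) = \frac{5120}{\left(4 - t\right)^{6}}
M^(2)(0) = \frac{5}{4}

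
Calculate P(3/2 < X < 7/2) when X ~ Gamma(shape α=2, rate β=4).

P(3/2 < X < 7/2) = ∫_{3/2}^{7/2} f(x) dx
where f(x) = 16 x e^{- 4 x}
= \frac{-15 + 7 e^{8}}{e^{14}}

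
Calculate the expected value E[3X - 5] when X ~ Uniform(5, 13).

For X ~ Uniform(5, 13):
E[X] = 9
E[3X - 5] = 3 × E[X] - 5 = 22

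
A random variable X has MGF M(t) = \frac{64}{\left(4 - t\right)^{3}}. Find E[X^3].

To find E[X^3], compute M^(3)(0):
M^(1)(t) = \frac{192}{\left(4 - t\right)^{4}}
M^(2)(t) = \frac{768}{\left(4 - t\right)^{5}}
M^(3)(t) = \frac{3840}{\left(4 - t\right)^{6}}
M^(3)(0) = \frac{15}{16}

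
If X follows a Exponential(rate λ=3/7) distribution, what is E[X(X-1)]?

E[X(X-1)] = E[X² - X] = E[X²] - E[X]
E[X] = \frac{7}{3}
E[X²] = Var(X) + (E[X])² = \frac{49}{9} + (\frac{7}{3})² = \frac{98}{9}
E[X(X-1)] = \frac{98}{9} - \frac{7}{3} = \frac{77}{9}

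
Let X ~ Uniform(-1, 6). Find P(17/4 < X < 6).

P(17/4 < X < 6) = ∫_{17/4}^{6} f(x) dx
where f(x) = \frac{1}{7}
= \frac{1}{4}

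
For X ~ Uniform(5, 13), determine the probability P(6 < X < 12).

P(6 < X < 12) = ∫_{6}^{12} f(x) dx
where f(x) = \frac{1}{8}
= \frac{3}{4}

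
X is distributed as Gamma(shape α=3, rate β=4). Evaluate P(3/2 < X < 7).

P(3/2 < X < 7) = ∫_{3/2}^{7} f(x) dx
where f(x) = 32 x^{2} e^{- 4 x}
= \frac{-421 + 25 e^{22}}{e^{28}}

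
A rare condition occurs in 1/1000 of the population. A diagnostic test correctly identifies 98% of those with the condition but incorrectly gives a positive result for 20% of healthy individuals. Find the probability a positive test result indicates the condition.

Let D = the rare event, + = positive/flagged.
P(D) = 1/1000
P(+|D) = 98/100 = 49/50
P(+|D') = 20/100 = 1/5
P(+) = P(+|D)P(D) + P(+|D')P(D')
     = \frac{49}{50} × \frac{1}{1000} + \frac{1}{5} × \frac{999}{1000}
     = \frac{10039}{50000}
P(D|+) = P(+|D)P(D)/P(+) = \frac{49}{10039}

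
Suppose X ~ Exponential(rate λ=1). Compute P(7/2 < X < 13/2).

P(7/2 < X < 13/2) = ∫_{7/2}^{13/2} f(x) dx
where f(x) = e^{- x}
= - \frac{1 - e^{3}}{e^{\frac{13}{2}}}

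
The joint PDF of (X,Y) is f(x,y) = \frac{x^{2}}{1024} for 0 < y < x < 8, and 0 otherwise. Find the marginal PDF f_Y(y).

f_Y(y) = ∫_y^8 \frac{x^{2}}{1024} dx = \frac{1}{6} - \frac{y^{3}}{3072}
for 0 < y < 8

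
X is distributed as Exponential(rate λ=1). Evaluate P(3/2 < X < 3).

P(3/2 < X < 3) = ∫_{3/2}^{3} f(x) dx
where f(x) = e^{- x}
= - \frac{1}{e^{3}} + e^{- \frac{3}{2}}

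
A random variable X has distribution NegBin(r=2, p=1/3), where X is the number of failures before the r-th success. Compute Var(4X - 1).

For X ~ NegBin(r=2, p=1/3), where X is the number of failures before the r-th success:
Var(X) = 12
Var(4X - 1) = (4)² × Var(X) = 16 × 12 = 192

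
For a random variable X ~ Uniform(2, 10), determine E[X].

For X ~ Uniform(2, 10), the expected value is:
E[X] = 6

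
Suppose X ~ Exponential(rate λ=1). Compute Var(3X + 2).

For X ~ Exponential(rate λ=1):
Var(X) = 1
Var(3X + 2) = (3)² × Var(X) = 9 × 1 = 9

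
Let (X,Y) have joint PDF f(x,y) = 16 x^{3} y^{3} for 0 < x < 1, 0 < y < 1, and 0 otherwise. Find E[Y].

E[Y] = ∫_0^1 ∫_0^1 y × f(x,y) dx dy
= \frac{4}{5}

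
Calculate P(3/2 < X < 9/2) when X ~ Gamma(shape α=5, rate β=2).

P(3/2 < X < 9/2) = ∫_{3/2}^{9/2} f(x) dx
where f(x) = \frac{4 x^{4} e^{- 2 x}}{3}
= \frac{-3563 + 131 e^{6}}{8 e^{9}}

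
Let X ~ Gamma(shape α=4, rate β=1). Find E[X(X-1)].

E[X(X-1)] = E[X² - X] = E[X²] - E[X]
E[X] = 4
E[X²] = Var(X) + (E[X])² = 4 + (4)² = 20
E[X(X-1)] = 20 - 4 = 16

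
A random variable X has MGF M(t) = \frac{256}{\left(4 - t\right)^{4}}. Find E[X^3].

To find E[X^3], compute M^(3)(0):
M^(1)(t) = \frac{1024}{\left(4 - t\right)^{5}}
M^(2)(t) = \frac{5120}{\left(4 - t\right)^{6}}
M^(3)(t) = \frac{30720}{\left(4 - t\right)^{7}}
M^(3)(0) = \frac{15}{8}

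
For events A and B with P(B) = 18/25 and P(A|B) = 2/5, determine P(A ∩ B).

By definition, P(A|B) = P(A ∩ B) / P(B)
So P(A ∩ B) = P(A|B) × P(B)
= 2/5 × 18/25
= 36/125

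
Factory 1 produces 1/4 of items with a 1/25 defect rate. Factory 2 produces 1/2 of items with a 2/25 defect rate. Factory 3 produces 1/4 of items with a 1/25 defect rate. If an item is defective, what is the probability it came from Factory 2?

Using Bayes' theorem:
P(F1) = 1/4, P(D|F1) = 1/25
P(F2) = 1/2, P(D|F2) = 2/25
P(F3) = 1/4, P(D|F3) = 1/25
P(D) = P(D|F1)P(F1) + P(D|F2)P(F2) + P(D|F3)P(F3)
     = \frac{3}{50}
P(F2|D) = P(D|F2)P(F2) / P(D)
= \frac{2}{3}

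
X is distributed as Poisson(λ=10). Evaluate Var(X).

For X ~ Poisson(λ=10):
Var(X) = 10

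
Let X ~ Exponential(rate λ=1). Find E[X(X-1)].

E[X(X-1)] = E[X² - X] = E[X²] - E[X]
E[X] = 1
E[X²] = Var(X) + (E[X])² = 1 + (1)² = 2
E[X(X-1)] = 2 - 1 = 1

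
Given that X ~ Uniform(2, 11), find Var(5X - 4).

For X ~ Uniform(2, 11):
Var(X) = \frac{27}{4}
Var(5X - 4) = (5)² × Var(X) = 25 × \frac{27}{4} = \frac{675}{4}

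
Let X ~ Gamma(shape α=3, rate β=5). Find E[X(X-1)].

E[X(X-1)] = E[X² - X] = E[X²] - E[X]
E[X] = \frac{3}{5}
E[X²] = Var(X) + (E[X])² = \frac{3}{25} + (\frac{3}{5})² = \frac{12}{25}
E[X(X-1)] = \frac{12}{25} - \frac{3}{5} = - \frac{3}{25}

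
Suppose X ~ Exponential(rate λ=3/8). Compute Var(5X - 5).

For X ~ Exponential(rate λ=3/8):
Var(X) = \frac{64}{9}
Var(5X - 5) = (5)² × Var(X) = 25 × \frac{64}{9} = \frac{1600}{9}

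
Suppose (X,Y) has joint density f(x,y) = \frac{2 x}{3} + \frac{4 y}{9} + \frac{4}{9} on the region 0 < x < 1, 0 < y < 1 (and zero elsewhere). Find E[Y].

E[Y] = ∫_0^1 ∫_0^1 y × f(x,y) dx dy
= \frac{29}{54}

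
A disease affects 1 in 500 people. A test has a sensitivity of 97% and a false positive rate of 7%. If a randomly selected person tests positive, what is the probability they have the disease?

Let D = the rare event, + = positive/flagged.
P(D) = 1/500
P(+|D) = 97/100
P(+|D') = 7/100
P(+) = P(+|D)P(D) + P(+|D')P(D')
     = \frac{97}{100} × \frac{1}{500} + \frac{7}{100} × \frac{499}{500}
     = \frac{359}{5000}
P(D|+) = P(+|D)P(D)/P(+) = \frac{97}{3590}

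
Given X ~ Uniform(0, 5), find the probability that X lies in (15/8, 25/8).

P(15/8 < X < 25/8) = ∫_{15/8}^{25/8} f(x) dx
where f(x) = \frac{1}{5}
= \frac{1}{4}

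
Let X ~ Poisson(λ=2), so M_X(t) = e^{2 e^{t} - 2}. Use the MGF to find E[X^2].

To find E[X^2], compute M^(2)(0):
M^(1)(t) = 2 e^{t} e^{2 e^{t} - 2}
M^(2)(t) = 4 e^{2 t} e^{2 e^{t} - 2} + 2 e^{t} e^{2 e^{t} - 2}
M^(2)(0) = 6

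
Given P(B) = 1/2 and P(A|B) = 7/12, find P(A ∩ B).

By definition, P(A|B) = P(A ∩ B) / P(B)
So P(A ∩ B) = P(A|B) × P(B)
= 7/12 × 1/2
= 7/24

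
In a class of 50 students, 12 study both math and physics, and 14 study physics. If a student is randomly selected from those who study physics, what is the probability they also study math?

P(A ∩ B) = 12/50 = 6/25
P(B) = 14/50 = 7/25
P(A|B) = P(A ∩ B) / P(B) = (6/25) / (7/25) = 6/7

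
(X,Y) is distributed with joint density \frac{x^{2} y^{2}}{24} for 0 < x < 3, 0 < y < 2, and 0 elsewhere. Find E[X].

f_X(x) = ∫_0^2 \frac{x^{2} y^{2}}{24} dy = \frac{x^{2}}{9}
E[X] = ∫_0^3 x × (\frac{x^{2}}{9}) dx = \frac{9}{4}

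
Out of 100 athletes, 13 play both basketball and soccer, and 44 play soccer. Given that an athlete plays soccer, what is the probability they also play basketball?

P(A ∩ B) = 13/100
P(B) = 44/100 = 11/25
P(A|B) = P(A ∩ B) / P(B) = (13/100) / (11/25) = 13/44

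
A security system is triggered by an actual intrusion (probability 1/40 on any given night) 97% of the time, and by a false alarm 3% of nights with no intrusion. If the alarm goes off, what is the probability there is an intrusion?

Let D = the rare event, + = positive/flagged.
P(D) = 1/40
P(+|D) = 97/100
P(+|D') = 3/100
P(+) = P(+|D)P(D) + P(+|D')P(D')
     = \frac{97}{100} × \frac{1}{40} + \frac{3}{100} × \frac{39}{40}
     = \frac{107}{2000}
P(D|+) = P(+|D)P(D)/P(+) = \frac{97}{214}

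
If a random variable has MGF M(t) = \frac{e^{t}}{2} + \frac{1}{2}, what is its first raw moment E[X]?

To find E[X], compute M^(1)(0):
M^(1)(t) = \frac{e^{t}}{2}
M^(1)(0) = \frac{1}{2}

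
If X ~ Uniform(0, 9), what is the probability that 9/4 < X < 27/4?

P(9/4 < X < 27/4) = ∫_{9/4}^{27/4} f(x) dx
where f(x) = \frac{1}{9}
= \frac{1}{2}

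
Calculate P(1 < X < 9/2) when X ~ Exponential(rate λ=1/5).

P(1 < X < 9/2) = ∫_{1}^{9/2} f(x) dx
where f(x) = \frac{e^{- \frac{x}{5}}}{5}
= - \frac{1}{e^{\frac{9}{10}}} + e^{- \frac{1}{5}}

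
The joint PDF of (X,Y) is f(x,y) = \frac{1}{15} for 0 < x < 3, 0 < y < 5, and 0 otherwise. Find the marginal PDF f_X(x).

f_X(x) = ∫_0^5 f(x,y) dy
= ∫_0^5 \frac{1}{15} dy
= \frac{1}{3} for 0 < x < 3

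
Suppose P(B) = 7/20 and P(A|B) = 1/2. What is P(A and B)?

By definition, P(A|B) = P(A ∩ B) / P(B)
So P(A ∩ B) = P(A|B) × P(B)
= 1/2 × 7/20
= 7/40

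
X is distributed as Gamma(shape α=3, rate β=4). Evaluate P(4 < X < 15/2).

P(4 < X < 15/2) = ∫_{4}^{15/2} f(x) dx
where f(x) = 32 x^{2} e^{- 4 x}
= \frac{-481 + 145 e^{14}}{e^{30}}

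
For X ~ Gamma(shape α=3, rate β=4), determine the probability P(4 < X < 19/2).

P(4 < X < 19/2) = ∫_{4}^{19/2} f(x) dx
where f(x) = 32 x^{2} e^{- 4 x}
= \frac{-761 + 145 e^{22}}{e^{38}}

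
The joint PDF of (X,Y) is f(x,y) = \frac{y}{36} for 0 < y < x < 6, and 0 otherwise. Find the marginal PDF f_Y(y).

f_Y(y) = ∫_y^6 \frac{y}{36} dx = \frac{y \left(6 - y\right)}{36}
for 0 < y < 6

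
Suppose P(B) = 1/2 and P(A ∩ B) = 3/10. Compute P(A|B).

P(A|B) = P(A ∩ B) / P(B)
= (3/10) / (1/2)
= 3/5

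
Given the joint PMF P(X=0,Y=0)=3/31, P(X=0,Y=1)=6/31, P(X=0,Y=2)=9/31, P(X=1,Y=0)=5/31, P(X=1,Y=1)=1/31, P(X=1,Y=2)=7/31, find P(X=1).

P(X=1) = P(X=1,Y=0) + P(X=1,Y=1) + P(X=1,Y=2)
= 5/31 + 1/31 + 7/31
= 13/31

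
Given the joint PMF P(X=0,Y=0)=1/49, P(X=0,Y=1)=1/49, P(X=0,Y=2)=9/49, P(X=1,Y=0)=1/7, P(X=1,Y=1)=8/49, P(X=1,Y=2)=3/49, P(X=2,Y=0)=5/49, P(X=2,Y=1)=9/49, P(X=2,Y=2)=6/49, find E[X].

First find marginal of X:
P(X=0) = 11/49
P(X=1) = 18/49
P(X=2) = 20/49
E[X] = 0 × 11/49 + 1 × 18/49 + 2 × 20/49 = 58/49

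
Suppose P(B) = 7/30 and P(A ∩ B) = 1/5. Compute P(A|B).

P(A|B) = P(A ∩ B) / P(B)
= (1/5) / (7/30)
= 6/7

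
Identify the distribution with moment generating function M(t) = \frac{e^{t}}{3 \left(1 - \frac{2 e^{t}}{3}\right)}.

The MGF M(t) = \frac{e^{t}}{3 \left(1 - \frac{2 e^{t}}{3}\right)} is the standard form for the Geometric distribution.
Comparing with the known MGF formula identifies: Geometric(p=1/3), X = trial number of first success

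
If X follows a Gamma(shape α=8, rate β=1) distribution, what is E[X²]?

Using the identity E[X²] = Var(X) + (E[X])²:
E[X] = 8
Var(X) = 8
E[X²] = 8 + (8)²
= 72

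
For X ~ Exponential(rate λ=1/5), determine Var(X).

For X ~ Exponential(rate λ=1/5):
Var(X) = 25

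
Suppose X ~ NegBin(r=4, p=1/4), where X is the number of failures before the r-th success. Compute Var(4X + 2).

For X ~ NegBin(r=4, p=1/4), where X is the number of failures before the r-th success:
Var(X) = 48
Var(4X + 2) = (4)² × Var(X) = 16 × 48 = 768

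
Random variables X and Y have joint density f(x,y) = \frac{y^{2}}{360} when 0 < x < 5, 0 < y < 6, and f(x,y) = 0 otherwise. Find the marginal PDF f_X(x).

f_X(x) = ∫_0^6 f(x,y) dy
= ∫_0^6 \frac{y^{2}}{360} dy
= \frac{1}{5} for 0 < x < 5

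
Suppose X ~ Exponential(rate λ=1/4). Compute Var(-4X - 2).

For X ~ Exponential(rate λ=1/4):
Var(X) = 16
Var(-4X - 2) = (-4)² × Var(X) = 16 × 16 = 256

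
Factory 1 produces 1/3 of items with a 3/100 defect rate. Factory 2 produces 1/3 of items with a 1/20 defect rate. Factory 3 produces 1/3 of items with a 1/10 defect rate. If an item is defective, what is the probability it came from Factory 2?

Using Bayes' theorem:
P(F1) = 1/3, P(D|F1) = 3/100
P(F2) = 1/3, P(D|F2) = 1/20
P(F3) = 1/3, P(D|F3) = 1/10
P(D) = P(D|F1)P(F1) + P(D|F2)P(F2) + P(D|F3)P(F3)
     = \frac{3}{50}
P(F2|D) = P(D|F2)P(F2) / P(D)
= \frac{5}{18}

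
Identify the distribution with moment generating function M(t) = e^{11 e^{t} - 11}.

The MGF M(t) = e^{11 e^{t} - 11} is the standard form for the Poisson distribution.
Comparing with the known MGF formula identifies: Poisson(λ=11)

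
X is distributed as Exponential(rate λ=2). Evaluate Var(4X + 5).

For X ~ Exponential(rate λ=2):
Var(X) = \frac{1}{4}
Var(4X + 5) = (4)² × Var(X) = 16 × \frac{1}{4} = 4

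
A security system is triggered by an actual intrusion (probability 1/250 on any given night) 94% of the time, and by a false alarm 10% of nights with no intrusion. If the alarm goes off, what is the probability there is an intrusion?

Let D = the rare event, + = positive/flagged.
P(D) = 1/250
P(+|D) = 94/100 = 47/50
P(+|D') = 10/100 = 1/10
P(+) = P(+|D)P(D) + P(+|D')P(D')
     = \frac{47}{50} × \frac{1}{250} + \frac{1}{10} × \frac{249}{250}
     = \frac{323}{3125}
P(D|+) = P(+|D)P(D)/P(+) = \frac{47}{1292}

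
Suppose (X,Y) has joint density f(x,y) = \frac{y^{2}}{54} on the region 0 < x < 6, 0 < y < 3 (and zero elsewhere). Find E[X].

f_X(x) = ∫_0^3 \frac{y^{2}}{54} dy = \frac{1}{6}
E[X] = ∫_0^6 x × (\frac{1}{6}) dx = 3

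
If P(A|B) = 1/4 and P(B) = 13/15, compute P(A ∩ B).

By definition, P(A|B) = P(A ∩ B) / P(B)
So P(A ∩ B) = P(A|B) × P(B)
= 1/4 × 13/15
= 13/60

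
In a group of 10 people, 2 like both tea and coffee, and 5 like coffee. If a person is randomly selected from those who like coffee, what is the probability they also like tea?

P(A ∩ B) = 2/10 = 1/5
P(B) = 5/10 = 1/2
P(A|B) = P(A ∩ B) / P(B) = (1/5) / (1/2) = 2/5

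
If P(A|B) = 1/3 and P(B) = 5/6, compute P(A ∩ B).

By definition, P(A|B) = P(A ∩ B) / P(B)
So P(A ∩ B) = P(A|B) × P(B)
= 1/3 × 5/6
= 5/18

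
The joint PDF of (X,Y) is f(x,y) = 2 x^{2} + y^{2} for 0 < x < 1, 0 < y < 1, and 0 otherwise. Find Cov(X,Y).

E[XY] = ∫∫ xy × f(x,y) dx dy = \frac{3}{8}
E[X] = \frac{2}{3}
E[Y] = \frac{7}{12}
Cov(X,Y) = E[XY] - E[X]E[Y] = - \frac{1}{72}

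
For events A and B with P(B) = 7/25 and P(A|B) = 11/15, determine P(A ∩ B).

By definition, P(A|B) = P(A ∩ B) / P(B)
So P(A ∩ B) = P(A|B) × P(B)
= 11/15 × 7/25
= 77/375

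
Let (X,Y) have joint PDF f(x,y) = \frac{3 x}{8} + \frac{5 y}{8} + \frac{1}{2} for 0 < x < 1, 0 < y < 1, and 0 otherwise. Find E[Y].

E[Y] = ∫_0^1 ∫_0^1 y × f(x,y) dx dy
= \frac{53}{96}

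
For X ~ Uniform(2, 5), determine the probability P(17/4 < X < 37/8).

P(17/4 < X < 37/8) = ∫_{17/4}^{37/8} f(x) dx
where f(x) = \frac{1}{3}
= \frac{1}{8}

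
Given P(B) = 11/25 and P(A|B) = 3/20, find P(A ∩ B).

By definition, P(A|B) = P(A ∩ B) / P(B)
So P(A ∩ B) = P(A|B) × P(B)
= 3/20 × 11/25
= 33/500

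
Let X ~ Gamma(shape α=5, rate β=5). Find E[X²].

Using the identity E[X²] = Var(X) + (E[X])²:
E[X] = 1
Var(X) = \frac{1}{5}
E[X²] = \frac{1}{5} + (1)²
= \frac{6}{5}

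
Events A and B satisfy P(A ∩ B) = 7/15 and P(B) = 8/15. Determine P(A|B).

P(A|B) = P(A ∩ B) / P(B)
= (7/15) / (8/15)
= 7/8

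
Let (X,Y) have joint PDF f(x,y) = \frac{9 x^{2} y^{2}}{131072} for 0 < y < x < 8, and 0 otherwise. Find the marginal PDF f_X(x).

f_X(x) = ∫_0^x \frac{9 x^{2} y^{2}}{131072} dy = \frac{3 x^{5}}{131072}
for 0 < x < 8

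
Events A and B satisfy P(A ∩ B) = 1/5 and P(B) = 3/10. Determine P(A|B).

P(A|B) = P(A ∩ B) / P(B)
= (1/5) / (3/10)
= 2/3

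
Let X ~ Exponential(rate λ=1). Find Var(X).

For X ~ Exponential(rate λ=1):
Var(X) = 1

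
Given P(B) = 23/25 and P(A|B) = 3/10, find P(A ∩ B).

By definition, P(A|B) = P(A ∩ B) / P(B)
So P(A ∩ B) = P(A|B) × P(B)
= 3/10 × 23/25
= 69/250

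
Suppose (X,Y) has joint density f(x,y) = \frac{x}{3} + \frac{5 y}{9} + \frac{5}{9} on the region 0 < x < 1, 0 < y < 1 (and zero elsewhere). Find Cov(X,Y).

E[XY] = ∫∫ xy × f(x,y) dx dy = \frac{31}{108}
E[X] = \frac{19}{36}
E[Y] = \frac{59}{108}
Cov(X,Y) = E[XY] - E[X]E[Y] = - \frac{5}{3888}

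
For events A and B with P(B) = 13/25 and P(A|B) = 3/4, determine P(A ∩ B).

By definition, P(A|B) = P(A ∩ B) / P(B)
So P(A ∩ B) = P(A|B) × P(B)
= 3/4 × 13/25
= 39/100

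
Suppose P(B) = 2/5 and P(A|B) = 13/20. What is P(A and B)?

By definition, P(A|B) = P(A ∩ B) / P(B)
So P(A ∩ B) = P(A|B) × P(B)
= 13/20 × 2/5
= 13/50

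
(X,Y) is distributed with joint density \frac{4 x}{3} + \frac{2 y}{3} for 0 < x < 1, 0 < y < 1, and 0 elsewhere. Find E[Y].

E[Y] = ∫_0^1 ∫_0^1 y × f(x,y) dx dy
= \frac{5}{9}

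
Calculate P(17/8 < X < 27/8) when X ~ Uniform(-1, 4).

P(17/8 < X < 27/8) = ∫_{17/8}^{27/8} f(x) dx
where f(x) = \frac{1}{5}
= \frac{1}{4}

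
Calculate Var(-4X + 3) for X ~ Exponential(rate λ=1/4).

For X ~ Exponential(rate λ=1/4):
Var(X) = 16
Var(-4X + 3) = (-4)² × Var(X) = 16 × 16 = 256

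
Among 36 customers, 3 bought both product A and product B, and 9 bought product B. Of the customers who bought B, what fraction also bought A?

P(A ∩ B) = 3/36 = 1/12
P(B) = 9/36 = 1/4
P(A|B) = P(A ∩ B) / P(B) = (1/12) / (1/4) = 1/3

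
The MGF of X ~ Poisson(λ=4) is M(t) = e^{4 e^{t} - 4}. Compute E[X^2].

To find E[X^2], compute M^(2)(0):
M^(1)(t) = 4 e^{t} e^{4 e^{t} - 4}
M^(2)(t) = 16 e^{2 t} e^{4 e^{t} - 4} + 4 e^{t} e^{4 e^{t} - 4}
M^(2)(0) = 20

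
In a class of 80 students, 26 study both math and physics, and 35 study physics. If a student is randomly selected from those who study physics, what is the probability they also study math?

P(A ∩ B) = 26/80 = 13/40
P(B) = 35/80 = 7/16
P(A|B) = P(A ∩ B) / P(B) = (13/40) / (7/16) = 26/35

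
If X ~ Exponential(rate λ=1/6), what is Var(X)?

For X ~ Exponential(rate λ=1/6):
Var(X) = 36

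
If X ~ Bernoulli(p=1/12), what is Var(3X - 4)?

For X ~ Bernoulli(p=1/12):
Var(X) = \frac{11}{144}
Var(3X - 4) = (3)² × Var(X) = 9 × \frac{11}{144} = \frac{11}{16}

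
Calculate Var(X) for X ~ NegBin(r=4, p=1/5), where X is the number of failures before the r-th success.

For X ~ NegBin(r=4, p=1/5), where X is the number of failures before the r-th success:
Var(X) = 80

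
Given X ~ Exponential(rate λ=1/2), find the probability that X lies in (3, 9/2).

P(3 < X < 9/2) = ∫_{3}^{9/2} f(x) dx
where f(x) = \frac{e^{- \frac{x}{2}}}{2}
= - \frac{1}{e^{\frac{9}{4}}} + e^{- \frac{3}{2}}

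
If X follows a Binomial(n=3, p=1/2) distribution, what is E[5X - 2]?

For X ~ Binomial(n=3, p=1/2):
E[X] = \frac{3}{2}
E[5X - 2] = 5 × E[X] - 2 = \frac{11}{2}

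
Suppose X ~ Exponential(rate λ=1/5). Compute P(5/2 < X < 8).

P(5/2 < X < 8) = ∫_{5/2}^{8} f(x) dx
where f(x) = \frac{e^{- \frac{x}{5}}}{5}
= - \frac{1}{e^{\frac{8}{5}}} + e^{- \frac{1}{2}}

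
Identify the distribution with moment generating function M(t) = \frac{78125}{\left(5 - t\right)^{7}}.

The MGF M(t) = \frac{78125}{\left(5 - t\right)^{7}} is the standard form for the Gamma distribution.
Comparing with the known MGF formula identifies: Gamma(shape α=7, rate β=5)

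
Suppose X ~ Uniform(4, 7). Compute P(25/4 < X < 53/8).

P(25/4 < X < 53/8) = ∫_{25/4}^{53/8} f(x) dx
where f(x) = \frac{1}{3}
= \frac{1}{8}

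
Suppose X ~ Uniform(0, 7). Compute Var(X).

For X ~ Uniform(0, 7):
Var(X) = \frac{49}{12}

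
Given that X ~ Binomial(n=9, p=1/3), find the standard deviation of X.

For X ~ Binomial(n=9, p=1/3):
Var(X) = 2
SD(X) = √(Var(X)) = √(2) = \sqrt{2}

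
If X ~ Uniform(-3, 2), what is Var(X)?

For X ~ Uniform(-3, 2):
Var(X) = \frac{25}{12}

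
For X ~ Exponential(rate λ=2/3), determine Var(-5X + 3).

For X ~ Exponential(rate λ=2/3):
Var(X) = \frac{9}{4}
Var(-5X + 3) = (-5)² × Var(X) = 25 × \frac{9}{4} = \frac{225}{4}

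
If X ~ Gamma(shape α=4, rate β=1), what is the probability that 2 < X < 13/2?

P(2 < X < 13/2) = ∫_{2}^{13/2} f(x) dx
where f(x) = \frac{x^{3} e^{- x}}{6}
= - \frac{3571}{48 e^{\frac{13}{2}}} + \frac{19}{3 e^{2}}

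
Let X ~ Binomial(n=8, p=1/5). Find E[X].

For X ~ Binomial(n=8, p=1/5), the expected value is:
E[X] = \frac{8}{5}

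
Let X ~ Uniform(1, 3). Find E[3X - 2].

For X ~ Uniform(1, 3):
E[X] = 2
E[3X - 2] = 3 × E[X] - 2 = 4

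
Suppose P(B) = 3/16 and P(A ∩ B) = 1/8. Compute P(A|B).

P(A|B) = P(A ∩ B) / P(B)
= (1/8) / (3/16)
= 2/3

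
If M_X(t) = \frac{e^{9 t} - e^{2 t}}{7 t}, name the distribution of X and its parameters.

The MGF M(t) = \frac{e^{9 t} - e^{2 t}}{7 t} is the standard form for the Uniform distribution.
Comparing with the known MGF formula identifies: Uniform(2, 9)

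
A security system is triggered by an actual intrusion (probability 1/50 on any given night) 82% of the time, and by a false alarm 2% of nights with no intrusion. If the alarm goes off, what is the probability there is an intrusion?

Let D = the rare event, + = positive/flagged.
P(D) = 1/50
P(+|D) = 82/100 = 41/50
P(+|D') = 2/100 = 1/50
P(+) = P(+|D)P(D) + P(+|D')P(D')
     = \frac{41}{50} × \frac{1}{50} + \frac{1}{50} × \frac{49}{50}
     = \frac{9}{250}
P(D|+) = P(+|D)P(D)/P(+) = \frac{41}{90}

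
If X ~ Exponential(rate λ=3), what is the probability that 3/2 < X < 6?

P(3/2 < X < 6) = ∫_{3/2}^{6} f(x) dx
where f(x) = 3 e^{- 3 x}
= - \frac{1}{e^{18}} + e^{- \frac{9}{2}}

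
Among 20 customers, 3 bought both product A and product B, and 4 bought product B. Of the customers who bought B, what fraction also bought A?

P(A ∩ B) = 3/20
P(B) = 4/20 = 1/5
P(A|B) = P(A ∩ B) / P(B) = (3/20) / (1/5) = 3/4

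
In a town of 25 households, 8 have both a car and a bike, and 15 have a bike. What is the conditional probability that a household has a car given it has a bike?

P(A ∩ B) = 8/25
P(B) = 15/25 = 3/5
P(A|B) = P(A ∩ B) / P(B) = (8/25) / (3/5) = 8/15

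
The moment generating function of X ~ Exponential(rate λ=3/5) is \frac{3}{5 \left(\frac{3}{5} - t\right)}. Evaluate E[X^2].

To find E[X^2], compute M^(2)(0):
M^(1)(t) = \frac{3}{5 \left(\frac{3}{5} - t\right)^{2}}
M^(2)(t) = \frac{6}{5 \left(\frac{3}{5} - t\right)^{3}}
M^(2)(0) = \frac{50}{9}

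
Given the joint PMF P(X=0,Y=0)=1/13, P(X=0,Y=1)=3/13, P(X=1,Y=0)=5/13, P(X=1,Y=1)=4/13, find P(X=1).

P(X=1) = P(X=1,Y=0) + P(X=1,Y=1)
= 5/13 + 4/13
= 9/13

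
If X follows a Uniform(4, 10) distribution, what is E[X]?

For X ~ Uniform(4, 10), the expected value is:
E[X] = 7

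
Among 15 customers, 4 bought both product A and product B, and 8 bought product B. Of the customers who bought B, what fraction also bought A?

P(A ∩ B) = 4/15
P(B) = 8/15
P(A|B) = P(A ∩ B) / P(B) = (4/15) / (8/15) = 1/2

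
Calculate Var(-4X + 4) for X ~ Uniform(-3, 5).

For X ~ Uniform(-3, 5):
Var(X) = \frac{16}{3}
Var(-4X + 4) = (-4)² × Var(X) = 16 × \frac{16}{3} = \frac{256}{3}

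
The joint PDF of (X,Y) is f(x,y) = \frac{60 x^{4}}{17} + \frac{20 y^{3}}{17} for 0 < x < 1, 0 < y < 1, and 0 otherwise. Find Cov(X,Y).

E[XY] = ∫∫ xy × f(x,y) dx dy = \frac{7}{17}
E[X] = \frac{25}{34}
E[Y] = \frac{10}{17}
Cov(X,Y) = E[XY] - E[X]E[Y] = - \frac{6}{289}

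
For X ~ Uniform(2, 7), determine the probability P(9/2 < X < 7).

P(9/2 < X < 7) = ∫_{9/2}^{7} f(x) dx
where f(x) = \frac{1}{5}
= \frac{1}{2}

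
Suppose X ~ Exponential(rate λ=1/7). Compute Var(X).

For X ~ Exponential(rate λ=1/7):
Var(X) = 49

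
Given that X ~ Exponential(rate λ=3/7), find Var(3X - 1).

For X ~ Exponential(rate λ=3/7):
Var(X) = \frac{49}{9}
Var(3X - 1) = (3)² × Var(X) = 9 × \frac{49}{9} = 49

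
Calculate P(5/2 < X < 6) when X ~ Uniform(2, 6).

P(5/2 < X < 6) = ∫_{5/2}^{6} f(x) dx
where f(x) = \frac{1}{4}
= \frac{7}{8}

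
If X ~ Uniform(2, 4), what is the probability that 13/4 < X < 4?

P(13/4 < X < 4) = ∫_{13/4}^{4} f(x) dx
where f(x) = \frac{1}{2}
= \frac{3}{8}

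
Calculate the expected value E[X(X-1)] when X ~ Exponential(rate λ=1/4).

E[X(X-1)] = E[X² - X] = E[X²] - E[X]
E[X] = 4
E[X²] = Var(X) + (E[X])² = 16 + (4)² = 32
E[X(X-1)] = 32 - 4 = 28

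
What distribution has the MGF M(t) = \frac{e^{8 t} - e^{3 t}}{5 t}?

The MGF M(t) = \frac{e^{8 t} - e^{3 t}}{5 t} is the standard form for the Uniform distribution.
Comparing with the known MGF formula identifies: Uniform(3, 8)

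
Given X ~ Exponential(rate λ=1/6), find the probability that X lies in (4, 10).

P(4 < X < 10) = ∫_{4}^{10} f(x) dx
where f(x) = \frac{e^{- \frac{x}{6}}}{6}
= - \frac{1 - e}{e^{\frac{5}{3}}}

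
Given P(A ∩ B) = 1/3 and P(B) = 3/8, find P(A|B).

P(A|B) = P(A ∩ B) / P(B)
= (1/3) / (3/8)
= 8/9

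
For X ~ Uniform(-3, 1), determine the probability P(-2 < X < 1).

P(-2 < X < 1) = ∫_{-2}^{1} f(x) dx
where f(x) = \frac{1}{4}
= \frac{3}{4}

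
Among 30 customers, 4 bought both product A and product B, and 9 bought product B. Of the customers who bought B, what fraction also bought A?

P(A ∩ B) = 4/30 = 2/15
P(B) = 9/30 = 3/10
P(A|B) = P(A ∩ B) / P(B) = (2/15) / (3/10) = 4/9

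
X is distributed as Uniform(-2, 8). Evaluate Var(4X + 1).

For X ~ Uniform(-2, 8):
Var(X) = \frac{25}{3}
Var(4X + 1) = (4)² × Var(X) = 16 × \frac{25}{3} = \frac{400}{3}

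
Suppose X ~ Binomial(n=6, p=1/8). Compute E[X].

For X ~ Binomial(n=6, p=1/8), the expected value is:
E[X] = \frac{3}{4}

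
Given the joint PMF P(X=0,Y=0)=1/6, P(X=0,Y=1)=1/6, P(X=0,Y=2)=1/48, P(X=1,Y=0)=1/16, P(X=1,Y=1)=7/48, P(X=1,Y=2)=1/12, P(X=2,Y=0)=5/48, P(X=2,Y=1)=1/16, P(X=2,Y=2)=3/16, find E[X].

First find marginal of X:
P(X=0) = 17/48
P(X=1) = 7/24
P(X=2) = 17/48
E[X] = 0 × 17/48 + 1 × 7/24 + 2 × 17/48 = 1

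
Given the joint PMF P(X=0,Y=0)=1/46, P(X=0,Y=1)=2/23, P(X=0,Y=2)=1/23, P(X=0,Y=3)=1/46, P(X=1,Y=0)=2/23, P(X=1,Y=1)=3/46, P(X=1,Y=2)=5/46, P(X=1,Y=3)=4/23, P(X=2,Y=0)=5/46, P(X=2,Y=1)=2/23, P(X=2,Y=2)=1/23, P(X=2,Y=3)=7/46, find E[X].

First find marginal of X:
P(X=0) = 4/23
P(X=1) = 10/23
P(X=2) = 9/23
E[X] = 0 × 4/23 + 1 × 10/23 + 2 × 9/23 = 28/23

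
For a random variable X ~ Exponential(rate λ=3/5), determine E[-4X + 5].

For X ~ Exponential(rate λ=3/5):
E[X] = \frac{5}{3}
E[-4X + 5] = -4 × E[X] + 5 = - \frac{5}{3}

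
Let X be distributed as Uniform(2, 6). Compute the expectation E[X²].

Using the identity E[X²] = Var(X) + (E[X])²:
E[X] = 4
Var(X) = \frac{4}{3}
E[X²] = \frac{4}{3} + (4)²
= \frac{52}{3}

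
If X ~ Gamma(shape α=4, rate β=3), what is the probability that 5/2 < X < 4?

P(5/2 < X < 4) = ∫_{5/2}^{4} f(x) dx
where f(x) = \frac{27 x^{3} e^{- 3 x}}{2}
= - \frac{373}{e^{12}} + \frac{1711}{16 e^{\frac{15}{2}}}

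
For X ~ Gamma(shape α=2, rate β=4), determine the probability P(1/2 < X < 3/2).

P(1/2 < X < 3/2) = ∫_{1/2}^{3/2} f(x) dx
where f(x) = 16 x e^{- 4 x}
= \frac{-7 + 3 e^{4}}{e^{6}}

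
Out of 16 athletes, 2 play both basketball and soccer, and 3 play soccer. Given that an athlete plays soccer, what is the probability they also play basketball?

P(A ∩ B) = 2/16 = 1/8
P(B) = 3/16
P(A|B) = P(A ∩ B) / P(B) = (1/8) / (3/16) = 2/3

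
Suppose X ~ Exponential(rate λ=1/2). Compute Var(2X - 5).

For X ~ Exponential(rate λ=1/2):
Var(X) = 4
Var(2X - 5) = (2)² × Var(X) = 4 × 4 = 16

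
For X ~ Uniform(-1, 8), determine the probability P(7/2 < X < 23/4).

P(7/2 < X < 23/4) = ∫_{7/2}^{23/4} f(x) dx
where f(x) = \frac{1}{9}
= \frac{1}{4}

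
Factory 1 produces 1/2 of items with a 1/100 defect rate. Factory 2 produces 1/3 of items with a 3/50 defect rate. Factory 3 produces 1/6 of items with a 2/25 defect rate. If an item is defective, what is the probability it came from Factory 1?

Using Bayes' theorem:
P(F1) = 1/2, P(D|F1) = 1/100
P(F2) = 1/3, P(D|F2) = 3/50
P(F3) = 1/6, P(D|F3) = 2/25
P(D) = P(D|F1)P(F1) + P(D|F2)P(F2) + P(D|F3)P(F3)
     = \frac{23}{600}
P(F1|D) = P(D|F1)P(F1) / P(D)
= \frac{3}{23}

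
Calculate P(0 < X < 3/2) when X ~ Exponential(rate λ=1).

P(0 < X < 3/2) = ∫_{0}^{3/2} f(x) dx
where f(x) = e^{- x}
= 1 - e^{- \frac{3}{2}}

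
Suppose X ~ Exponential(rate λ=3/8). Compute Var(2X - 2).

For X ~ Exponential(rate λ=3/8):
Var(X) = \frac{64}{9}
Var(2X - 2) = (2)² × Var(X) = 4 × \frac{64}{9} = \frac{256}{9}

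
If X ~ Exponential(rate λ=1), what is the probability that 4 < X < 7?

P(4 < X < 7) = ∫_{4}^{7} f(x) dx
where f(x) = e^{- x}
= - \frac{1 - e^{3}}{e^{7}}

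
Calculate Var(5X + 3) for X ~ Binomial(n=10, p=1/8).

For X ~ Binomial(n=10, p=1/8):
Var(X) = \frac{35}{32}
Var(5X + 3) = (5)² × Var(X) = 25 × \frac{35}{32} = \frac{875}{32}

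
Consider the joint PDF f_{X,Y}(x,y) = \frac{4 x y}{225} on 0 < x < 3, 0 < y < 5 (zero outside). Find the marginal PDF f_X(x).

f_X(x) = ∫_0^5 f(x,y) dy
= ∫_0^5 \frac{4 x y}{225} dy
= \frac{2 x}{9} for 0 < x < 3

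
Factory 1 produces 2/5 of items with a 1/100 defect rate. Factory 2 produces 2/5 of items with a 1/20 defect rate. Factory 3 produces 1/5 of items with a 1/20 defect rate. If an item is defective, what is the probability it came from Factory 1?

Using Bayes' theorem:
P(F1) = 2/5, P(D|F1) = 1/100
P(F2) = 2/5, P(D|F2) = 1/20
P(F3) = 1/5, P(D|F3) = 1/20
P(D) = P(D|F1)P(F1) + P(D|F2)P(F2) + P(D|F3)P(F3)
     = \frac{17}{500}
P(F1|D) = P(D|F1)P(F1) / P(D)
= \frac{2}{17}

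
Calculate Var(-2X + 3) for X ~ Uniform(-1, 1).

For X ~ Uniform(-1, 1):
Var(X) = \frac{1}{3}
Var(-2X + 3) = (-2)² × Var(X) = 4 × \frac{1}{3} = \frac{4}{3}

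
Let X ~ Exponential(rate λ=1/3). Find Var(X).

For X ~ Exponential(rate λ=1/3):
Var(X) = 9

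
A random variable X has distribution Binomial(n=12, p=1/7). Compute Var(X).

For X ~ Binomial(n=12, p=1/7):
Var(X) = \frac{72}{49}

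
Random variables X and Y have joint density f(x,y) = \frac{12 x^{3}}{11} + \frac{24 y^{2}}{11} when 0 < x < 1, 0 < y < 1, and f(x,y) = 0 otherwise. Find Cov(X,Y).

E[XY] = ∫∫ xy × f(x,y) dx dy = \frac{21}{55}
E[X] = \frac{32}{55}
E[Y] = \frac{15}{22}
Cov(X,Y) = E[XY] - E[X]E[Y] = - \frac{9}{605}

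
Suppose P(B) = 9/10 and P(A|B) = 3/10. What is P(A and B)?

By definition, P(A|B) = P(A ∩ B) / P(B)
So P(A ∩ B) = P(A|B) × P(B)
= 3/10 × 9/10
= 27/100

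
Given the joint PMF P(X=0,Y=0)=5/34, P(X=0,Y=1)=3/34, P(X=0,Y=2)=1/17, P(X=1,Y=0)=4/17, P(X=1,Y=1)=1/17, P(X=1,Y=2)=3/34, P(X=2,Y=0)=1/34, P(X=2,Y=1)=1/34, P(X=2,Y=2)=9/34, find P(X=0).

P(X=0) = P(X=0,Y=0) + P(X=0,Y=1) + P(X=0,Y=2)
= 5/34 + 3/34 + 1/17
= 5/17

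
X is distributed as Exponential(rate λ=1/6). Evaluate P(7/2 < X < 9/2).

P(7/2 < X < 9/2) = ∫_{7/2}^{9/2} f(x) dx
where f(x) = \frac{e^{- \frac{x}{6}}}{6}
= - \frac{1}{e^{\frac{3}{4}}} + e^{- \frac{7}{12}}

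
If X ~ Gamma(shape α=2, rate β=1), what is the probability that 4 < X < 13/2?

P(4 < X < 13/2) = ∫_{4}^{13/2} f(x) dx
where f(x) = x e^{- x}
= - \frac{15}{2 e^{\frac{13}{2}}} + \frac{5}{e^{4}}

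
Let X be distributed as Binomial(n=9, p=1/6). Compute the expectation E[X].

For X ~ Binomial(n=9, p=1/6), the expected value is:
E[X] = \frac{3}{2}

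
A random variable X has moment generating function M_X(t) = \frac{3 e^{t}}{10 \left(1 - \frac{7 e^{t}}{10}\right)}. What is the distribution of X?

The MGF M(t) = \frac{3 e^{t}}{10 \left(1 - \frac{7 e^{t}}{10}\right)} is the standard form for the Geometric distribution.
Comparing with the known MGF formula identifies: Geometric(p=3/10), X = trial number of first success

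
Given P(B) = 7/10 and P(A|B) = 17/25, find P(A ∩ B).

By definition, P(A|B) = P(A ∩ B) / P(B)
So P(A ∩ B) = P(A|B) × P(B)
= 17/25 × 7/10
= 119/250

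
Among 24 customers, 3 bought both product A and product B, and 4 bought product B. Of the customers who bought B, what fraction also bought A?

P(A ∩ B) = 3/24 = 1/8
P(B) = 4/24 = 1/6
P(A|B) = P(A ∩ B) / P(B) = (1/8) / (1/6) = 3/4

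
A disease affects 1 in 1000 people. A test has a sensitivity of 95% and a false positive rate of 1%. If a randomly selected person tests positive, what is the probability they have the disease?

Let D = the rare event, + = positive/flagged.
P(D) = 1/1000
P(+|D) = 95/100 = 19/20
P(+|D') = 1/100
P(+) = P(+|D)P(D) + P(+|D')P(D')
     = \frac{19}{20} × \frac{1}{1000} + \frac{1}{100} × \frac{999}{1000}
     = \frac{547}{50000}
P(D|+) = P(+|D)P(D)/P(+) = \frac{95}{1094}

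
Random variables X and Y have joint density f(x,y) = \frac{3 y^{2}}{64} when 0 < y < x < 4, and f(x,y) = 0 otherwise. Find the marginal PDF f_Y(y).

f_Y(y) = ∫_y^4 \frac{3 y^{2}}{64} dx = \frac{3 y^{2} \left(4 - y\right)}{64}
for 0 < y < 4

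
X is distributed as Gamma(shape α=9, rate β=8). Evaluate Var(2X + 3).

For X ~ Gamma(shape α=9, rate β=8):
Var(X) = \frac{9}{64}
Var(2X + 3) = (2)² × Var(X) = 4 × \frac{9}{64} = \frac{9}{16}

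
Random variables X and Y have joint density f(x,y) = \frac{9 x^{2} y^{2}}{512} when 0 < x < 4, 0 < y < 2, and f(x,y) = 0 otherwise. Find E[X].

f_X(x) = ∫_0^2 \frac{9 x^{2} y^{2}}{512} dy = \frac{3 x^{2}}{64}
E[X] = ∫_0^4 x × (\frac{3 x^{2}}{64}) dx = 3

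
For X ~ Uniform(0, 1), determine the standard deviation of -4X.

For X ~ Uniform(0, 1):
Var(X) = \frac{1}{12}
SD(X) = √(Var(X)) = √(\frac{1}{12}) = \frac{\sqrt{3}}{6}
SD(-4X) = |-4| × SD(X) = 4 × \frac{\sqrt{3}}{6} = \frac{2 \sqrt{3}}{3}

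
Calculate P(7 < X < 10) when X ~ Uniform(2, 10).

P(7 < X < 10) = ∫_{7}^{10} f(x) dx
where f(x) = \frac{1}{8}
= \frac{3}{8}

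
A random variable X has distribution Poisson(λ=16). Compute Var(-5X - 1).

For X ~ Poisson(λ=16):
Var(X) = 16
Var(-5X - 1) = (-5)² × Var(X) = 25 × 16 = 400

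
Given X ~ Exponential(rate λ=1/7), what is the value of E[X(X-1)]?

E[X(X-1)] = E[X² - X] = E[X²] - E[X]
E[X] = 7
E[X²] = Var(X) + (E[X])² = 49 + (7)² = 98
E[X(X-1)] = 98 - 7 = 91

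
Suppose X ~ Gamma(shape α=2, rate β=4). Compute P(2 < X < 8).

P(2 < X < 8) = ∫_{2}^{8} f(x) dx
where f(x) = 16 x e^{- 4 x}
= \frac{3 \left(-11 + 3 e^{24}\right)}{e^{32}}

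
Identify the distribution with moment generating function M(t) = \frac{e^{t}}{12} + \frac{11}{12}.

The MGF M(t) = \frac{e^{t}}{12} + \frac{11}{12} is the standard form for the Bernoulli distribution.
Comparing with the known MGF formula identifies: Bernoulli(p=1/12)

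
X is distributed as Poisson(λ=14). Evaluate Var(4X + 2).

For X ~ Poisson(λ=14):
Var(X) = 14
Var(4X + 2) = (4)² × Var(X) = 16 × 14 = 224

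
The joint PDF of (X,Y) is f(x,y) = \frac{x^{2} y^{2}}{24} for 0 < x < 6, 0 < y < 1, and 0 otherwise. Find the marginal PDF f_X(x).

f_X(x) = ∫_0^1 f(x,y) dy
= ∫_0^1 \frac{x^{2} y^{2}}{24} dy
= \frac{x^{2}}{72} for 0 < x < 6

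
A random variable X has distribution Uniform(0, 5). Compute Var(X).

For X ~ Uniform(0, 5):
Var(X) = \frac{25}{12}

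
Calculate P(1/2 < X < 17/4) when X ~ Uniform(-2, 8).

P(1/2 < X < 17/4) = ∫_{1/2}^{17/4} f(x) dx
where f(x) = \frac{1}{10}
= \frac{3}{8}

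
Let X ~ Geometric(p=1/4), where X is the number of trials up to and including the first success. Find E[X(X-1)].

E[X(X-1)] = E[X² - X] = E[X²] - E[X]
E[X] = 4
E[X²] = Var(X) + (E[X])² = 12 + (4)² = 28
E[X(X-1)] = 28 - 4 = 24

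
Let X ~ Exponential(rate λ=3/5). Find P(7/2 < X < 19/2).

P(7/2 < X < 19/2) = ∫_{7/2}^{19/2} f(x) dx
where f(x) = \frac{3 e^{- \frac{3 x}{5}}}{5}
= - \frac{1 - e^{\frac{18}{5}}}{e^{\frac{57}{10}}}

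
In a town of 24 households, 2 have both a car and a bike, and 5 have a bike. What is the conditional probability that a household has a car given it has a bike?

P(A ∩ B) = 2/24 = 1/12
P(B) = 5/24
P(A|B) = P(A ∩ B) / P(B) = (1/12) / (5/24) = 2/5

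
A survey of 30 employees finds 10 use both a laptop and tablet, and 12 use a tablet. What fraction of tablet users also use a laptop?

P(A ∩ B) = 10/30 = 1/3
P(B) = 12/30 = 2/5
P(A|B) = P(A ∩ B) / P(B) = (1/3) / (2/5) = 5/6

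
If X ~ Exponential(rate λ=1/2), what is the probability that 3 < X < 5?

P(3 < X < 5) = ∫_{3}^{5} f(x) dx
where f(x) = \frac{e^{- \frac{x}{2}}}{2}
= - \frac{1 - e}{e^{\frac{5}{2}}}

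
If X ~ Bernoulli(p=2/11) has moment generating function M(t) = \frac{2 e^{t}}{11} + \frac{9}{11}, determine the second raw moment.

To find E[X^2], compute M^(2)(0):
M^(1)(t) = \frac{2 e^{t}}{11}
M^(2)(t) = \frac{2 e^{t}}{11}
M^(2)(0) = \frac{2}{11}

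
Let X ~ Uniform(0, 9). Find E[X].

For X ~ Uniform(0, 9), the expected value is:
E[X] = \frac{9}{2}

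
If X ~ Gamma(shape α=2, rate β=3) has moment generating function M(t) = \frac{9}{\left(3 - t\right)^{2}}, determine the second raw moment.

To find E[X^2], compute M^(2)(0):
M^(1)(t) = \frac{18}{\left(3 - t\right)^{3}}
M^(2)(t) = \frac{54}{\left(3 - t\right)^{4}}
M^(2)(0) = \frac{2}{3}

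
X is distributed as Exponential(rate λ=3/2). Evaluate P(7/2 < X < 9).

P(7/2 < X < 9) = ∫_{7/2}^{9} f(x) dx
where f(x) = \frac{3 e^{- \frac{3 x}{2}}}{2}
= - \frac{1}{e^{\frac{27}{2}}} + e^{- \frac{21}{4}}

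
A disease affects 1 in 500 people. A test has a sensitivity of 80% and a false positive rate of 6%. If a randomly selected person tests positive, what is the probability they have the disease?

Let D = the rare event, + = positive/flagged.
P(D) = 1/500
P(+|D) = 80/100 = 4/5
P(+|D') = 6/100 = 3/50
P(+) = P(+|D)P(D) + P(+|D')P(D')
     = \frac{4}{5} × \frac{1}{500} + \frac{3}{50} × \frac{499}{500}
     = \frac{1537}{25000}
P(D|+) = P(+|D)P(D)/P(+) = \frac{40}{1537}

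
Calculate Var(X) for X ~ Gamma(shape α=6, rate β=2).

For X ~ Gamma(shape α=6, rate β=2):
Var(X) = \frac{3}{2}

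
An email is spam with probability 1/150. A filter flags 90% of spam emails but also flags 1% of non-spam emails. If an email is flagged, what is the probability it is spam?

Let D = the rare event, + = positive/flagged.
P(D) = 1/150
P(+|D) = 90/100 = 9/10
P(+|D') = 1/100
P(+) = P(+|D)P(D) + P(+|D')P(D')
     = \frac{9}{10} × \frac{1}{150} + \frac{1}{100} × \frac{149}{150}
     = \frac{239}{15000}
P(D|+) = P(+|D)P(D)/P(+) = \frac{90}{239}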